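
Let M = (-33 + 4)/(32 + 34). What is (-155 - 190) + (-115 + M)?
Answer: -30389/66 ≈ -460.44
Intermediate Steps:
M = -29/66 ≈ -0.43939
(-155 - 190) + (-115 + M) = (-155 - 190) + (-115 - 29/66) = -345 - 7619/66 = -30389/66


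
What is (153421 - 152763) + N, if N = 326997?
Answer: 327655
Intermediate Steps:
(153421 - 152763) + N = (153421 - 152763) + 326997 = 658 + 326997 = 327655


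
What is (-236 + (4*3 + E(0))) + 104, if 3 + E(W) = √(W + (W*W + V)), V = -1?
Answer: -123 + I ≈ -123.0 + 1.0*I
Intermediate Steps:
E(W) = -3 + √(-1 + W + W²) (E(W) = -3 + √(W + (W*W - 1)) = -3 + √(W + (W² - 1)) = -3 + √(W + (-1 + W²)) = -3 + √(-1 + W + W²))
(-236 + (4*3 + E(0))) + 104 = (-236 + (4*3 + (-3 + √(-1 + 0 + 0²)))) + 104 = (-236 + (12 + (-3 + √(-1 + 0 + 0)))) + 104 = (-236 + (12 + (-3 + √(-1)))) + 104 = (-236 + (12 + (-3 + I))) + 104 = (-236 + (9 + I)) + 104 = (-227 + I) + 104 = -123 + I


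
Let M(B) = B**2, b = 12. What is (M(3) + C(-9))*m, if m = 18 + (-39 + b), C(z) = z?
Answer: 0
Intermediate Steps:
m = -9 (m = 18 + (-39 + 12) = 18 - 27 = -9)
(M(3) + C(-9))*m = (3**2 - 9)*(-9) = (9 - 9)*(-9) = 0*(-9) = 0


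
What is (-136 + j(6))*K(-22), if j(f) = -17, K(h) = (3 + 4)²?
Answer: -7497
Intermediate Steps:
K(h) = 49 (K(h) = 7² = 49)
(-136 + j(6))*K(-22) = (-136 - 17)*49 = -153*49 = -7497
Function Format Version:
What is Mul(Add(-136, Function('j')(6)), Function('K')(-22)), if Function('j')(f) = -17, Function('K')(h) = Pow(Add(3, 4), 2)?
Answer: -7497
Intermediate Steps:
Function('K')(h) = 49 (Function('K')(h) = Pow(7, 2) = 49)
Mul(Add(-136, Function('j')(6)), Function('K')(-22)) = Mul(Add(-136, -17), 49) = Mul(-153, 49) = -7497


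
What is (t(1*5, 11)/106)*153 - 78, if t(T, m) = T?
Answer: -7503/106 ≈ -70.783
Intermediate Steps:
(t(1*5, 11)/106)*153 - 78 = ((1*5)/106)*153 - 78 = (5*(1/106))*153 - 78 = (5/106)*153 - 78 = 765/106 - 78 = -7503/106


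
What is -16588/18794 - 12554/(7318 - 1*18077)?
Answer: 28734792/101102323 ≈ 0.28421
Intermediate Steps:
-16588/18794 - 12554/(7318 - 1*18077) = -16588*1/18794 - 12554/(7318 - 18077) = -8294/9397 - 12554/(-10759) = -8294/9397 - 12554*(-1/10759) = -8294/9397 + 12554/10759 = 28734792/101102323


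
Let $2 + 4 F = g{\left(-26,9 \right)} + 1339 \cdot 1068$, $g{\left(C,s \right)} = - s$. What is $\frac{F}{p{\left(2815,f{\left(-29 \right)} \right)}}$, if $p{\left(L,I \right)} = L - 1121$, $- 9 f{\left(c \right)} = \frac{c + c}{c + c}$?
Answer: $\frac{1430041}{6776} \approx 211.04$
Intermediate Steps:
$f{\left(c \right)} = - \frac{1}{9}$ ($f{\left(c \right)} = - \frac{\left(c + c\right) \frac{1}{c + c}}{9} = - \frac{2 c \frac{1}{2 c}}{9} = \left(- \frac{1}{9}\right) 1 = - \frac{1}{9}$)
$p{\left(L,I \right)} = -1121 + L$
$F = \frac{1430041}{4}$ ($F = - \frac{1}{2} + \frac{\left(-1\right) 9 + 1339 \cdot 1068}{4} = - \frac{1}{2} + \frac{-9 + 1430052}{4} = - \frac{1}{2} + \frac{1}{4} \cdot 1430043 = - \frac{1}{2} + \frac{1430043}{4} = \frac{1430041}{4} \approx 3.5751 \cdot 10^{5}$)
$\frac{F}{p{\left(2815,f{\left(-29 \right)} \right)}} = \frac{1430041}{4 \left(-1121 + 2815\right)} = \frac{1430041}{4 \cdot 1694} = \frac{1430041}{4} \cdot \frac{1}{1694} = \frac{1430041}{6776}$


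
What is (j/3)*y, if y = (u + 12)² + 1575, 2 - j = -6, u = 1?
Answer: 13952/3 ≈ 4650.7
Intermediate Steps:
j = 8 (j = 2 - 1*(-6) = 2 + 6 = 8)
y = 1744 (y = (1 + 12)² + 1575 = 13² + 1575 = 169 + 1575 = 1744)
(j/3)*y = (8/3)*1744 = 13952/3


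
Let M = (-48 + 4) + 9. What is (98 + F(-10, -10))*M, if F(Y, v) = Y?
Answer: -3080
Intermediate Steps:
M = -35 (M = -44 + 9 = -35)
(98 + F(-10, -10))*M = (98 - 10)*(-35) = 88*(-35) = -3080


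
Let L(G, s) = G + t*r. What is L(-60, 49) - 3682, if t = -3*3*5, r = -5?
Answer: -3517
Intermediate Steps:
t = -45 (t = -9*5 = -45)
L(G, s) = 225 + G (L(G, s) = G - 45*(-5) = G + 225 = 225 + G)
L(-60, 49) - 3682 = (225 - 60) - 3682 = 165 - 3682 = -3517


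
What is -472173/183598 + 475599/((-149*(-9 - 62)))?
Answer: 82323907035/1942283242 ≈ 42.385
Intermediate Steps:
-472173/183598 + 475599/((-149*(-9 - 62))) = -472173*1/183598 + 475599/((-149*(-71))) = -472173/183598 + 475599/10579 = 82323907035/1942283242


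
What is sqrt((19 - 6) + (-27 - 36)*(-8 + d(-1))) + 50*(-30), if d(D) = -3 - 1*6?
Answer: -1500 + 2*sqrt(271) ≈ -1467.1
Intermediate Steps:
d(D) = -9 (d(D) = -3 - 6 = -9)
sqrt((19 - 6) + (-27 - 36)*(-8 + d(-1))) + 50*(-30) = sqrt((19 - 6) + (-27 - 36)*(-8 - 9)) + 50*(-30) = sqrt(13 - 63*(-17)) - 1500 = sqrt(13 + 1071) - 1500 = sqrt(1084) - 1500 = 2*sqrt(271) - 1500 = -1500 + 2*sqrt(271)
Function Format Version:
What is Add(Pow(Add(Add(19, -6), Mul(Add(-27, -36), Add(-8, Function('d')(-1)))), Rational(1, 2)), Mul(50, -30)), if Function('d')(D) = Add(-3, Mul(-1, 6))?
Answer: Add(-1500, Mul(2, Pow(271, Rational(1, 2)))) ≈ -1467.1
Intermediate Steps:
Function('d')(D) = -9 (Function('d')(D) = Add(-3, -6) = -9)
Add(Pow(Add(Add(19, -6), Mul(Add(-27, -36), Add(-8, Function('d')(-1)))), Rational(1, 2)), Mul(50, -30)) = Add(Pow(Add(Add(19, -6), Mul(Add(-27, -36), Add(-8, -9))), Rational(1, 2)), Mul(50, -30)) = Add(Pow(Add(13, Mul(-63, -17)), Rational(1, 2)), -1500) = Add(Pow(Add(13, 1071), Rational(1, 2)), -1500) = Add(Pow(1084, Rational(1, 2)), -1500) = Add(Mul(2, Pow(271, Rational(1, 2))), -1500) = Add(-1500, Mul(2, Pow(271, Rational(1, 2))))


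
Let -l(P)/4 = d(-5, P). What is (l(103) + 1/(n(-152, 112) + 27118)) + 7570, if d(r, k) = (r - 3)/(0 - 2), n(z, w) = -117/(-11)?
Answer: 2254226921/298415 ≈ 7554.0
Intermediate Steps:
n(z, w) = 117/11 (n(z, w) = -117*(-1/11) = 117/11)
d(r, k) = 3/2 - r/2 (d(r, k) = (-3 + r)/(-2) = (-3 + r)*(-1/2) = 3/2 - r/2)
l(P) = -16 (l(P) = -4*(3/2 - 1/2*(-5)) = -4*(3/2 + 5/2) = -4*4 = -16)
(l(103) + 1/(n(-152, 112) + 27118)) + 7570 = (-16 + 1/(117/11 + 27118)) + 7570 = (-16 + 1/(298415/11)) + 7570 = (-16 + 11/298415) + 7570 = -4774629/298415 + 7570 = 2254226921/298415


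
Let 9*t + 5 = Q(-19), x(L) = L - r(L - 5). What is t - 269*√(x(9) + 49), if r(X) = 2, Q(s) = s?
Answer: -8/3 - 538*√14 ≈ -2015.7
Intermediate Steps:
x(L) = -2 + L (x(L) = L - 1*2 = L - 2 = -2 + L)
t = -8/3 (t = -5/9 + (⅑)*(-19) = -5/9 - 19/9 = -8/3 ≈ -2.6667)
t - 269*√(x(9) + 49) = -8/3 - 269*√((-2 + 9) + 49) = -8/3 - 269*√(7 + 49) = -8/3 - 538*√14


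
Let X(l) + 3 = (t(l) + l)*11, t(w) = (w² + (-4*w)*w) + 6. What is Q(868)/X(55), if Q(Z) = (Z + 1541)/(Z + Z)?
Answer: -2409/172136552 ≈ -1.3995e-5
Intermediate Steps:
t(w) = 6 - 3*w² (t(w) = (w² - 4*w²) + 6 = -3*w² + 6 = 6 - 3*w²)
Q(Z) = (1541 + Z)/(2*Z) (Q(Z) = (1541 + Z)/((2*Z)) = (1541 + Z)*(1/(2*Z)) = (1541 + Z)/(2*Z))
X(l) = 63 - 33*l² + 11*l (X(l) = -3 + ((6 - 3*l²) + l)*11 = -3 + (6 + l - 3*l²)*11 = -3 + (66 - 33*l² + 11*l) = 63 - 33*l² + 11*l)
Q(868)/X(55) = ((½)*(1541 + 868)/868)/(63 - 33*55² + 11*55) = ((½)*(1/868)*2409)/(63 - 33*3025 + 605) = 2409/(1736*(63 - 99825 + 605)) = (2409/1736)/(-99157) = (2409/1736)*(-1/99157) = -2409/172136552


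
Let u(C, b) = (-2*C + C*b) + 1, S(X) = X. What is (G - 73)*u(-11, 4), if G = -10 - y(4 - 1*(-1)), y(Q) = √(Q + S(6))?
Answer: 1743 + 21*√11 ≈ 1812.6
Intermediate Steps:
y(Q) = √(6 + Q) (y(Q) = √(Q + 6) = √(6 + Q))
u(C, b) = 1 - 2*C + C*b
G = -10 - √11 (G = -10 - √(6 + (4 - 1*(-1))) = -10 - √(6 + (4 + 1)) = -10 - √(6 + 5) = -10 - √11 ≈ -13.317)
(G - 73)*u(-11, 4) = ((-10 - √11) - 73)*(1 - 2*(-11) - 11*4) = (-83 - √11)*(1 + 22 - 44) = (-83 - √11)*(-21) = 1743 + 21*√11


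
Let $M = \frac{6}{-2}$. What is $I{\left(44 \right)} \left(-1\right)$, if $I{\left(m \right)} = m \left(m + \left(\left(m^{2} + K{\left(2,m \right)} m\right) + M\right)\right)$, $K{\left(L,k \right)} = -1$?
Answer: $-85052$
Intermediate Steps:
$M = -3$ ($M = 6 \left(- \frac{1}{2}\right) = -3$)
$I{\left(m \right)} = m \left(-3 + m^{2}\right)$ ($I{\left(m \right)} = m \left(m - \left(3 + m - m^{2}\right)\right) = m \left(-3 + m^{2}\right)$)
$I{\left(44 \right)} \left(-1\right) = 44 \left(-3 + 44^{2}\right) \left(-1\right) = 44 \left(-3 + 1936\right) \left(-1\right) = 44 \cdot 1933 \left(-1\right) = 85052 \left(-1\right) = -85052$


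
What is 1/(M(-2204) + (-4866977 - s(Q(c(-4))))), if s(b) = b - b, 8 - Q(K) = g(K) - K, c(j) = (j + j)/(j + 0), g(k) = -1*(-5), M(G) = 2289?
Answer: -1/4864688 ≈ -2.0556e-7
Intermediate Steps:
g(k) = 5
c(j) = 2 (c(j) = (2*j)/j = 2)
Q(K) = 3 + K (Q(K) = 8 - (5 - K) = 8 + (-5 + K) = 3 + K)
s(b) = 0
1/(M(-2204) + (-4866977 - s(Q(c(-4))))) = 1/(2289 + (-4866977 - 1*0)) = 1/(2289 + (-4866977 + 0)) = 1/(2289 - 4866977) = 1/(-4864688) = -1/4864688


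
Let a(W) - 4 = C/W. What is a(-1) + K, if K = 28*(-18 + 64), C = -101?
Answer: 1393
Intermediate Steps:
K = 1288 (K = 28*46 = 1288)
a(W) = 4 - 101/W
a(-1) + K = (4 - 101/(-1)) + 1288 = (4 - 101*(-1)) + 1288 = (4 + 101) + 1288 = 105 + 1288 = 1393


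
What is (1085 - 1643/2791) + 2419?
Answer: 9778021/2791 ≈ 3503.4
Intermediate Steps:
(1085 - 1643/2791) + 2419 = 3026592/2791 + 2419 = 9778021/2791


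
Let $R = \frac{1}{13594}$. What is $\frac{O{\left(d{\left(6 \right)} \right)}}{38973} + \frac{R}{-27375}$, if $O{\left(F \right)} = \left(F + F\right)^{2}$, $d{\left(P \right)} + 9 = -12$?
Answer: $\frac{218815808009}{4834415528250} \approx 0.045262$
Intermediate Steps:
$d{\left(P \right)} = -21$ ($d{\left(P \right)} = -9 - 12 = -21$)
$O{\left(F \right)} = 4 F^{2}$ ($O{\left(F \right)} = \left(2 F\right)^{2} = 4 F^{2}$)
$R = \frac{1}{13594} \approx 7.3562 \cdot 10^{-5}$
$\frac{O{\left(d{\left(6 \right)} \right)}}{38973} + \frac{R}{-27375} = \frac{4 \left(-21\right)^{2}}{38973} + \frac{1}{13594 \left(-27375\right)} = 4 \cdot 441 \cdot \frac{1}{38973} + \frac{1}{13594} \left(- \frac{1}{27375}\right) = 1764 \cdot \frac{1}{38973} - \frac{1}{372135750} = \frac{588}{12991} - \frac{1}{372135750} = \frac{218815808009}{4834415528250}$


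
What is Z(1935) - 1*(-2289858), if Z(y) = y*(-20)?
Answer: 2251158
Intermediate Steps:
Z(y) = -20*y
Z(1935) - 1*(-2289858) = -20*1935 - 1*(-2289858) = -38700 + 2289858 = 2251158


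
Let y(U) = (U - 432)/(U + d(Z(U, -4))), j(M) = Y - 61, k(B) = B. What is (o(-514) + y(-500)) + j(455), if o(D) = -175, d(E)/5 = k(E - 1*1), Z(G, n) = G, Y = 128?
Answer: -323608/3005 ≈ -107.69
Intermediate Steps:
j(M) = 67 (j(M) = 128 - 61 = 67)
d(E) = -5 + 5*E (d(E) = 5*(E - 1*1) = 5*(E - 1) = 5*(-1 + E) = -5 + 5*E)
y(U) = (-432 + U)/(-5 + 6*U) (y(U) = (U - 432)/(U + (-5 + 5*U)) = (-432 + U)/(-5 + 6*U))
(o(-514) + y(-500)) + j(455) = (-175 + (-432 - 500)/(-5 + 6*(-500))) + 67 = (-175 - 932/(-5 - 3000)) + 67 = (-175 - 932/(-3005)) + 67 = (-175 - 1/3005*(-932)) + 67 = (-175 + 932/3005) + 67 = -524943/3005 + 67 = -323608/3005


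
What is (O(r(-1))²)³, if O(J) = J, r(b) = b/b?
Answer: 1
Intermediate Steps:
r(b) = 1
(O(r(-1))²)³ = (1²)³ = 1³ = 1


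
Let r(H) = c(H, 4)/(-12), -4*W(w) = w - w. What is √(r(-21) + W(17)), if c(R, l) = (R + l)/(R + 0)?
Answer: I*√119/42 ≈ 0.25973*I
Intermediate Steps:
W(w) = 0 (W(w) = -(w - w)/4 = -¼*0 = 0)
c(R, l) = (R + l)/R
r(H) = -(4 + H)/(12*H) (r(H) = ((H + 4)/H)/(-12) = ((4 + H)/H)*(-1/12) = -(4 + H)/(12*H))
√(r(-21) + W(17)) = √((1/12)*(-4 - 1*(-21))/(-21) + 0) = √((1/12)*(-1/21)*(-4 + 21) + 0) = √((1/12)*(-1/21)*17 + 0) = √(-17/252 + 0) = √(-17/252) = I*√119/42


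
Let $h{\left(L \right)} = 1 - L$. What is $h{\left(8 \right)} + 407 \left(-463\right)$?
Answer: $-188448$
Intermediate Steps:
$h{\left(8 \right)} + 407 \left(-463\right) = \left(1 - 8\right) + 407 \left(-463\right) = \left(1 - 8\right) - 188441 = -7 - 188441 = -188448$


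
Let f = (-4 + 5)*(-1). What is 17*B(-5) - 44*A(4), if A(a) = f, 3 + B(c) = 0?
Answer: -7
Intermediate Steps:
B(c) = -3 (B(c) = -3 + 0 = -3)
f = -1 (f = 1*(-1) = -1)
A(a) = -1
17*B(-5) - 44*A(4) = 17*(-3) - 44*(-1) = -51 + 44 = -7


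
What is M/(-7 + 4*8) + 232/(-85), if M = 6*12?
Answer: 64/425 ≈ 0.15059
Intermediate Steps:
M = 72
M/(-7 + 4*8) + 232/(-85) = 72/(-7 + 4*8) + 232/(-85) = 72/(-7 + 32) + 232*(-1/85) = 72/25 - 232/85 = 64/425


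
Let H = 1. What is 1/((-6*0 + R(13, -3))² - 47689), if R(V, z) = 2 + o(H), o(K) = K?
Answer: -1/47680 ≈ -2.0973e-5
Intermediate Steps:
R(V, z) = 3 (R(V, z) = 2 + 1 = 3)
1/((-6*0 + R(13, -3))² - 47689) = 1/((-6*0 + 3)² - 47689) = 1/((0 + 3)² - 47689) = 1/(3² - 47689) = 1/(9 - 47689) = 1/(-47680) = -1/47680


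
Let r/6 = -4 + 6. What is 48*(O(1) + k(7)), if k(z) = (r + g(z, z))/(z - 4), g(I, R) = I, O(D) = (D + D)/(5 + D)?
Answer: 320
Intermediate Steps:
O(D) = 2*D/(5 + D) (O(D) = (2*D)/(5 + D) = 2*D/(5 + D))
r = 12 (r = 6*(-4 + 6) = 6*2 = 12)
k(z) = (12 + z)/(-4 + z) (k(z) = (12 + z)/(z - 4) = (12 + z)/(-4 + z))
48*(O(1) + k(7)) = 48*(2*1/(5 + 1) + (12 + 7)/(-4 + 7)) = 48*(2*1/6 + 19/3) = 48*(2*1*(1/6) + (1/3)*19) = 48*(1/3 + 19/3) = 48*(20/3) = 320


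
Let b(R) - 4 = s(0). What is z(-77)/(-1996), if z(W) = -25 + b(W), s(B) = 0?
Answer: 21/1996 ≈ 0.010521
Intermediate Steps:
b(R) = 4 (b(R) = 4 + 0 = 4)
z(W) = -21 (z(W) = -25 + 4 = -21)
z(-77)/(-1996) = -21/(-1996) = -21*(-1/1996) = 21/1996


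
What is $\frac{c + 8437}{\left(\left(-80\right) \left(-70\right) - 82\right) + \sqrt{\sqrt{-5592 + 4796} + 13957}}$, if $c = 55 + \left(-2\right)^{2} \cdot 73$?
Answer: $\frac{8784}{5518 + \sqrt{13957 + 2 i \sqrt{199}}} \approx 1.5585 - 3.3019 \cdot 10^{-5} i$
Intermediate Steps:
$c = 347$ ($c = 55 + 4 \cdot 73 = 55 + 292 = 347$)
$\frac{c + 8437}{\left(\left(-80\right) \left(-70\right) - 82\right) + \sqrt{\sqrt{-5592 + 4796} + 13957}} = \frac{347 + 8437}{\left(\left(-80\right) \left(-70\right) - 82\right) + \sqrt{\sqrt{-5592 + 4796} + 13957}} = \frac{8784}{\left(5600 - 82\right) + \sqrt{\sqrt{-796} + 13957}} = \frac{8784}{5518 + \sqrt{2 i \sqrt{199} + 13957}} = \frac{8784}{5518 + \sqrt{13957 + 2 i \sqrt{199}}}$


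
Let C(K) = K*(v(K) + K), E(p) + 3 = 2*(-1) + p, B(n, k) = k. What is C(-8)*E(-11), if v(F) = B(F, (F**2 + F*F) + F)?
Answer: 14336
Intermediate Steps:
v(F) = F + 2*F**2 (v(F) = (F**2 + F*F) + F = (F**2 + F**2) + F = 2*F**2 + F = F + 2*F**2)
E(p) = -5 + p (E(p) = -3 + (2*(-1) + p) = -3 + (-2 + p) = -5 + p)
C(K) = K*(K + K*(1 + 2*K)) (C(K) = K*(K*(1 + 2*K) + K) = K*(K + K*(1 + 2*K)))
C(-8)*E(-11) = (2*(-8)**2*(1 - 8))*(-5 - 11) = (2*64*(-7))*(-16) = -896*(-16) = 14336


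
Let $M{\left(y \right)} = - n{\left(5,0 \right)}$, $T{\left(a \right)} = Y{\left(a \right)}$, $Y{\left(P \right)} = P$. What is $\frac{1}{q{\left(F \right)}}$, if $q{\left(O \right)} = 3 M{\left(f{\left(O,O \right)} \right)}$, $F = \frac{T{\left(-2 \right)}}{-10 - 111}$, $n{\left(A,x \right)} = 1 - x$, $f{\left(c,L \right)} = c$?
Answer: $- \frac{1}{3} \approx -0.33333$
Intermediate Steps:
$T{\left(a \right)} = a$
$M{\left(y \right)} = -1$ ($M{\left(y \right)} = - (1 - 0) = - (1 + 0) = \left(-1\right) 1 = -1$)
$F = \frac{2}{121}$ ($F = - \frac{2}{-10 - 111} = - \frac{2}{-121} = \left(-2\right) \left(- \frac{1}{121}\right) = \frac{2}{121} \approx 0.016529$)
$q{\left(O \right)} = -3$ ($q{\left(O \right)} = 3 \left(-1\right) = -3$)
$\frac{1}{q{\left(F \right)}} = \frac{1}{-3} = - \frac{1}{3}$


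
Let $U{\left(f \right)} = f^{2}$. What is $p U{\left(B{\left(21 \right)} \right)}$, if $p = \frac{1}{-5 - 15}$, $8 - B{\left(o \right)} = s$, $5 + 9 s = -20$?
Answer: $- \frac{9409}{1620} \approx -5.808$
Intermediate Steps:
$s = - \frac{25}{9}$ ($s = - \frac{5}{9} + \frac{1}{9} \left(-20\right) = - \frac{5}{9} - \frac{20}{9} = - \frac{25}{9} \approx -2.7778$)
$B{\left(o \right)} = \frac{97}{9}$ ($B{\left(o \right)} = 8 - - \frac{25}{9} = 8 + \frac{25}{9} = \frac{97}{9}$)
$p = - \frac{1}{20}$ ($p = \frac{1}{-20} = - \frac{1}{20} \approx -0.05$)
$p U{\left(B{\left(21 \right)} \right)} = - \frac{\left(\frac{97}{9}\right)^{2}}{20} = \left(- \frac{1}{20}\right) \frac{9409}{81} = - \frac{9409}{1620}$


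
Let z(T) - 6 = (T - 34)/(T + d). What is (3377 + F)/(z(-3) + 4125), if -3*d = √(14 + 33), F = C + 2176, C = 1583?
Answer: 112156512/65386837 + 264032*√47/196160511 ≈ 1.7245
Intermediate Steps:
F = 3759 (F = 1583 + 2176 = 3759)
d = -√47/3 (d = -√(14 + 33)/3 = -√47/3 ≈ -2.2852)
z(T) = 6 + (-34 + T)/(T - √47/3) (z(T) = 6 + (T - 34)/(T - √47/3) = 6 + (-34 + T)/(T - √47/3))
(3377 + F)/(z(-3) + 4125) = (3377 + 3759)/(3*(-34 - 2*√47 + 7*(-3))/(-√47 + 3*(-3)) + 4125) = 7136/(3*(-34 - 2*√47 - 21)/(-√47 - 9) + 4125) = 7136/(3*(-55 - 2*√47)/(-9 - √47) + 4125) = 7136/(4125 + 3*(-55 - 2*√47)/(-9 - √47))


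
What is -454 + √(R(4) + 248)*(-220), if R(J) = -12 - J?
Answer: -454 - 440*√58 ≈ -3804.9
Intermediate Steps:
-454 + √(R(4) + 248)*(-220) = -454 + √((-12 - 1*4) + 248)*(-220) = -454 + √((-12 - 4) + 248)*(-220) = -454 + √(-16 + 248)*(-220) = -454 + √232*(-220) = -454 + (2*√58)*(-220) = -454 - 440*√58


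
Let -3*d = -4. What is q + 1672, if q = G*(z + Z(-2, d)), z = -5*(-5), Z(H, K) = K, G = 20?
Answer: 6596/3 ≈ 2198.7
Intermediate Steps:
d = 4/3 (d = -⅓*(-4) = 4/3 ≈ 1.3333)
z = 25
q = 1580/3 (q = 20*(25 + 4/3) = 20*(79/3) = 1580/3 ≈ 526.67)
q + 1672 = 1580/3 + 1672 = 6596/3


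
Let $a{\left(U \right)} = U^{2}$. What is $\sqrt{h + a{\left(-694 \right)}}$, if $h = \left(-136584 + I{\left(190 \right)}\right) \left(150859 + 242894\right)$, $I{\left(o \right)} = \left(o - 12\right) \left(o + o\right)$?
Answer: $2 i \sqrt{6786606299} \approx 1.6476 \cdot 10^{5} i$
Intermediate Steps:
$I{\left(o \right)} = 2 o \left(-12 + o\right)$ ($I{\left(o \right)} = \left(-12 + o\right) 2 o = 2 o \left(-12 + o\right)$)
$h = -27146906832$ ($h = \left(-136584 + 2 \cdot 190 \left(-12 + 190\right)\right) \left(150859 + 242894\right) = \left(-136584 + 2 \cdot 190 \cdot 178\right) 393753 = \left(-136584 + 67640\right) 393753 = \left(-68944\right) 393753 = -27146906832$)
$\sqrt{h + a{\left(-694 \right)}} = \sqrt{-27146906832 + \left(-694\right)^{2}} = \sqrt{-27146906832 + 481636} = \sqrt{-27146425196} = 2 i \sqrt{6786606299}$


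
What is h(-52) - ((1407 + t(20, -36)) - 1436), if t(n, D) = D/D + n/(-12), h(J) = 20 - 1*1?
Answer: 146/3 ≈ 48.667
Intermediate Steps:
h(J) = 19 (h(J) = 20 - 1 = 19)
t(n, D) = 1 - n/12 (t(n, D) = 1 + n*(-1/12) = 1 - n/12)
h(-52) - ((1407 + t(20, -36)) - 1436) = 19 - ((1407 + (1 - 1/12*20)) - 1436) = 19 - ((1407 + (1 - 5/3)) - 1436) = 19 - ((1407 - 2/3) - 1436) = 19 - (4219/3 - 1436) = 19 - 1*(-89/3) = 19 + 89/3 = 146/3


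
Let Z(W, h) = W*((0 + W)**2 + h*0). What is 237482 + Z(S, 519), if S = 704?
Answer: 349151146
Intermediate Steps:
Z(W, h) = W**3 (Z(W, h) = W*(W**2 + 0) = W*W**2 = W**3)
237482 + Z(S, 519) = 237482 + 704**3 = 237482 + 348913664 = 349151146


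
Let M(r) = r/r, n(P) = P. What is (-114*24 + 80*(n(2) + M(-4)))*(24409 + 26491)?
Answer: -127046400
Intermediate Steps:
M(r) = 1
(-114*24 + 80*(n(2) + M(-4)))*(24409 + 26491) = (-114*24 + 80*(2 + 1))*(24409 + 26491) = (-2736 + 80*3)*50900 = (-2736 + 240)*50900 = -2496*50900 = -127046400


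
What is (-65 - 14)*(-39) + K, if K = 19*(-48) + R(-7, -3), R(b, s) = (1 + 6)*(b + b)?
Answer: 2071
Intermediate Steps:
R(b, s) = 14*b (R(b, s) = 7*(2*b) = 14*b)
K = -1010 (K = 19*(-48) + 14*(-7) = -912 - 98 = -1010)
(-65 - 14)*(-39) + K = (-65 - 14)*(-39) - 1010 = -79*(-39) - 1010 = 3081 - 1010 = 2071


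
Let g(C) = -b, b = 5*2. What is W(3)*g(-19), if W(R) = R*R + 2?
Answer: -110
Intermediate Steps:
b = 10
g(C) = -10 (g(C) = -1*10 = -10)
W(R) = 2 + R² (W(R) = R² + 2 = 2 + R²)
W(3)*g(-19) = (2 + 3²)*(-10) = (2 + 9)*(-10) = 11*(-10) = -110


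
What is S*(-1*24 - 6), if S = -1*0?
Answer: 0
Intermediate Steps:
S = 0
S*(-1*24 - 6) = 0*(-1*24 - 6) = 0*(-24 - 6) = 0*(-30) = 0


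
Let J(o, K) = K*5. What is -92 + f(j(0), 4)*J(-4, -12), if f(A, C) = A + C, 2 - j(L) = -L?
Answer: -452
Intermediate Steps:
j(L) = 2 + L (j(L) = 2 - (-1)*L = 2 + L)
J(o, K) = 5*K
-92 + f(j(0), 4)*J(-4, -12) = -92 + ((2 + 0) + 4)*(5*(-12)) = -92 + (2 + 4)*(-60) = -92 + 6*(-60) = -92 - 360 = -452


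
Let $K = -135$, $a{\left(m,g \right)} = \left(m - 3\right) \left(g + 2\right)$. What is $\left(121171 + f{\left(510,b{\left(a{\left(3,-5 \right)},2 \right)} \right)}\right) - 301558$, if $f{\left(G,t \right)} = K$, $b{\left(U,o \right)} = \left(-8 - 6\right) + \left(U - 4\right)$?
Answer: $-180522$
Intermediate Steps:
$a{\left(m,g \right)} = \left(-3 + m\right) \left(2 + g\right)$
$b{\left(U,o \right)} = -18 + U$ ($b{\left(U,o \right)} = -14 + \left(-4 + U\right) = -18 + U$)
$f{\left(G,t \right)} = -135$
$\left(121171 + f{\left(510,b{\left(a{\left(3,-5 \right)},2 \right)} \right)}\right) - 301558 = \left(121171 - 135\right) - 301558 = 121036 - 301558 = -180522$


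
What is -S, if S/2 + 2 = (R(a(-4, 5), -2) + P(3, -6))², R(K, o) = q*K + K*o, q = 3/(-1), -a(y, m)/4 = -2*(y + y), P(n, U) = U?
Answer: -197188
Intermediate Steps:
a(y, m) = 16*y (a(y, m) = -(-8)*(y + y) = -(-8)*2*y = -(-16)*y = 16*y)
q = -3 (q = 3*(-1) = -3)
R(K, o) = -3*K + K*o
S = 197188 (S = -4 + 2*((16*(-4))*(-3 - 2) - 6)² = -4 + 2*(-64*(-5) - 6)² = -4 + 2*(320 - 6)² = -4 + 2*314² = -4 + 2*98596 = -4 + 197192 = 197188)
-S = -1*197188 = -197188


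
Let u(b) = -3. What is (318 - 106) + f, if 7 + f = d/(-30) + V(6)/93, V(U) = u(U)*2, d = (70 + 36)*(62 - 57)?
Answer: 17416/93 ≈ 187.27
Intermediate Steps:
d = 530 (d = 106*5 = 530)
V(U) = -6 (V(U) = -3*2 = -6)
f = -2300/93 (f = -7 + (530/(-30) - 6/93) = -7 + (530*(-1/30) - 6*1/93) = -7 + (-53/3 - 2/31) = -7 - 1649/93 = -2300/93 ≈ -24.731)
(318 - 106) + f = (318 - 106) - 2300/93 = 212 - 2300/93 = 17416/93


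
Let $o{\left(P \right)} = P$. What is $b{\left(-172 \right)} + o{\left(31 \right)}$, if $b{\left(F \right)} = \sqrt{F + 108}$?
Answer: $31 + 8 i \approx 31.0 + 8.0 i$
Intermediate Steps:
$b{\left(F \right)} = \sqrt{108 + F}$
$b{\left(-172 \right)} + o{\left(31 \right)} = \sqrt{108 - 172} + 31 = \sqrt{-64} + 31 = 8 i + 31 = 31 + 8 i$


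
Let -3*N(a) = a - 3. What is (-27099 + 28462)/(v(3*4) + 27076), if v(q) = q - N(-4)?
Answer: 4089/81257 ≈ 0.050322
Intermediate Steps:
N(a) = 1 - a/3 (N(a) = -(a - 3)/3 = -(-3 + a)/3 = 1 - a/3)
v(q) = -7/3 + q (v(q) = q - (1 - ⅓*(-4)) = q - (1 + 4/3) = q - 1*7/3 = q - 7/3 = -7/3 + q)
(-27099 + 28462)/(v(3*4) + 27076) = (-27099 + 28462)/((-7/3 + 3*4) + 27076) = 1363/((-7/3 + 12) + 27076) = 1363/(29/3 + 27076) = 1363/(81257/3) = 1363*(3/81257) = 4089/81257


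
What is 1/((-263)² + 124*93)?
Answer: 1/80701 ≈ 1.2391e-5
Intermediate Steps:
1/((-263)² + 124*93) = 1/(69169 + 11532) = 1/80701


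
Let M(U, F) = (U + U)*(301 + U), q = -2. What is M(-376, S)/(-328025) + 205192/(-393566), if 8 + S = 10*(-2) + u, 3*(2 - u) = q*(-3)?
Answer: -1790104564/2581989743 ≈ -0.69330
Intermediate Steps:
u = 0 (u = 2 - (-2)*(-3)/3 = 2 - 1/3*6 = 2 - 2 = 0)
S = -28 (S = -8 + (10*(-2) + 0) = -8 + (-20 + 0) = -8 - 20 = -28)
M(U, F) = 2*U*(301 + U) (M(U, F) = (2*U)*(301 + U) = 2*U*(301 + U))
M(-376, S)/(-328025) + 205192/(-393566) = (2*(-376)*(301 - 376))/(-328025) + 205192/(-393566) = (2*(-376)*(-75))*(-1/328025) + 205192*(-1/393566) = 56400*(-1/328025) - 102596/196783 = -2256/13121 - 102596/196783 = -1790104564/2581989743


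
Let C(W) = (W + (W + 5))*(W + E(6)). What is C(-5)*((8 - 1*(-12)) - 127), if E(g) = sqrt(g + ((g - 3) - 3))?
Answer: -2675 + 535*sqrt(6) ≈ -1364.5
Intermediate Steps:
E(g) = sqrt(-6 + 2*g) (E(g) = sqrt(g + ((-3 + g) - 3)) = sqrt(g + (-6 + g)) = sqrt(-6 + 2*g))
C(W) = (5 + 2*W)*(W + sqrt(6)) (C(W) = (W + (W + 5))*(W + sqrt(-6 + 2*6)) = (W + (5 + W))*(W + sqrt(-6 + 12)) = (5 + 2*W)*(W + sqrt(6)))
C(-5)*((8 - 1*(-12)) - 127) = (2*(-5)**2 + 5*(-5) + 5*sqrt(6) + 2*(-5)*sqrt(6))*((8 - 1*(-12)) - 127) = (2*25 - 25 + 5*sqrt(6) - 10*sqrt(6))*((8 + 12) - 127) = (50 - 25 + 5*sqrt(6) - 10*sqrt(6))*(20 - 127) = (25 - 5*sqrt(6))*(-107) = -2675 + 535*sqrt(6)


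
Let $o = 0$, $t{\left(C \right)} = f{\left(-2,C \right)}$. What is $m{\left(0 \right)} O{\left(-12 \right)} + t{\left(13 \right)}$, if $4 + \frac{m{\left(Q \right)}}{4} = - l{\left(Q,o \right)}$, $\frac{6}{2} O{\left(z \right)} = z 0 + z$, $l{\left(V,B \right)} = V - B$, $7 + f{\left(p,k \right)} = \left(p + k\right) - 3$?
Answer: $65$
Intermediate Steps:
$f{\left(p,k \right)} = -10 + k + p$ ($f{\left(p,k \right)} = -7 - \left(3 - k - p\right) = -7 + \left(-3 + k + p\right) = -10 + k + p$)
$t{\left(C \right)} = -12 + C$ ($t{\left(C \right)} = -10 + C - 2 = -12 + C$)
$O{\left(z \right)} = \frac{z}{3}$ ($O{\left(z \right)} = \frac{z 0 + z}{3} = \frac{0 + z}{3} = \frac{z}{3}$)
$m{\left(Q \right)} = -16 - 4 Q$ ($m{\left(Q \right)} = -16 + 4 \left(- (Q - 0)\right) = -16 + 4 \left(- (Q + 0)\right) = -16 + 4 \left(- Q\right) = -16 - 4 Q$)
$m{\left(0 \right)} O{\left(-12 \right)} + t{\left(13 \right)} = \left(-16 - 0\right) \frac{1}{3} \left(-12\right) + \left(-12 + 13\right) = \left(-16 + 0\right) \left(-4\right) + 1 = \left(-16\right) \left(-4\right) + 1 = 64 + 1 = 65$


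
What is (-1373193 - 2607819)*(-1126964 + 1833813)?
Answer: -2813974351188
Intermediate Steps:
(-1373193 - 2607819)*(-1126964 + 1833813) = -3981012*706849 = -2813974351188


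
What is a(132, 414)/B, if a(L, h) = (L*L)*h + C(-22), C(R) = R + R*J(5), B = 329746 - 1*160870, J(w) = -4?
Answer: 1202267/28146 ≈ 42.715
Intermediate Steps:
B = 168876 (B = 329746 - 160870 = 168876)
C(R) = -3*R (C(R) = R + R*(-4) = R - 4*R = -3*R)
a(L, h) = 66 + h*L² (a(L, h) = (L*L)*h - 3*(-22) = L²*h + 66 = h*L² + 66 = 66 + h*L²)
a(132, 414)/B = (66 + 414*132²)/168876 = (66 + 414*17424)*(1/168876) = (66 + 7213536)*(1/168876) = 7213602*(1/168876) = 1202267/28146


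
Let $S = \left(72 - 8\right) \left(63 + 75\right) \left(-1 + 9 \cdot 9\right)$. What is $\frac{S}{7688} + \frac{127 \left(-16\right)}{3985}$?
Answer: $\frac{350002448}{3829585} \approx 91.394$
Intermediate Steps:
$S = 706560$ ($S = 64 \cdot 138 \left(-1 + 81\right) = 8832 \cdot 80 = 706560$)
$\frac{S}{7688} + \frac{127 \left(-16\right)}{3985} = \frac{706560}{7688} + \frac{127 \left(-16\right)}{3985} = 706560 \cdot \frac{1}{7688} - \frac{2032}{3985} = \frac{88320}{961} - \frac{2032}{3985} = \frac{350002448}{3829585}$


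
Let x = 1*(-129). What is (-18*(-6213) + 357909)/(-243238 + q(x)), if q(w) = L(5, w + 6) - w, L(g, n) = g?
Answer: -469743/243104 ≈ -1.9323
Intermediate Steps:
x = -129
q(w) = 5 - w
(-18*(-6213) + 357909)/(-243238 + q(x)) = (-18*(-6213) + 357909)/(-243238 + (5 - 1*(-129))) = (111834 + 357909)/(-243238 + (5 + 129)) = 469743/(-243238 + 134) = 469743/(-243104) = 469743*(-1/243104) = -469743/243104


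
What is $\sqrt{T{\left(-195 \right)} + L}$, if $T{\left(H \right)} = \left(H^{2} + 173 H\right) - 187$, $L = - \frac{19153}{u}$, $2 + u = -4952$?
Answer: $\frac{\sqrt{100791185910}}{4954} \approx 64.085$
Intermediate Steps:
$u = -4954$ ($u = -2 - 4952 = -4954$)
$L = \frac{19153}{4954}$ ($L = - \frac{19153}{-4954} = \left(-19153\right) \left(- \frac{1}{4954}\right) = \frac{19153}{4954} \approx 3.8662$)
$T{\left(H \right)} = -187 + H^{2} + 173 H$
$\sqrt{T{\left(-195 \right)} + L} = \sqrt{\left(-187 + \left(-195\right)^{2} + 173 \left(-195\right)\right) + \frac{19153}{4954}} = \sqrt{\left(-187 + 38025 - 33735\right) + \frac{19153}{4954}} = \sqrt{4103 + \frac{19153}{4954}} = \sqrt{\frac{20345415}{4954}} = \frac{\sqrt{100791185910}}{4954}$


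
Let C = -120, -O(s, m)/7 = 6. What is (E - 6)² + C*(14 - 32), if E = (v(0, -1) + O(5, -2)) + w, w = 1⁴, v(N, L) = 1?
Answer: 4276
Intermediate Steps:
O(s, m) = -42 (O(s, m) = -7*6 = -42)
w = 1
E = -40 (E = (1 - 42) + 1 = -41 + 1 = -40)
(E - 6)² + C*(14 - 32) = (-40 - 6)² - 120*(14 - 32) = (-46)² - 120*(-18) = 2116 + 2160 = 4276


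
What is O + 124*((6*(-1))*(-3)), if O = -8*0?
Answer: 2232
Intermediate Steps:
O = 0
O + 124*((6*(-1))*(-3)) = 0 + 124*((6*(-1))*(-3)) = 0 + 124*(-6*(-3)) = 0 + 124*18 = 0 + 2232 = 2232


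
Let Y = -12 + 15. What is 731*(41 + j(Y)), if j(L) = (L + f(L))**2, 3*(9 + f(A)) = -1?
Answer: 533630/9 ≈ 59292.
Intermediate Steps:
f(A) = -28/3 (f(A) = -9 + (1/3)*(-1) = -9 - 1/3 = -28/3)
Y = 3
j(L) = (-28/3 + L)**2 (j(L) = (L - 28/3)**2 = (-28/3 + L)**2)
731*(41 + j(Y)) = 731*(41 + (-28 + 3*3)**2/9) = 731*(41 + (-28 + 9)**2/9) = 731*(41 + (1/9)*(-19)**2) = 731*(41 + (1/9)*361) = 731*(41 + 361/9) = 731*(730/9) = 533630/9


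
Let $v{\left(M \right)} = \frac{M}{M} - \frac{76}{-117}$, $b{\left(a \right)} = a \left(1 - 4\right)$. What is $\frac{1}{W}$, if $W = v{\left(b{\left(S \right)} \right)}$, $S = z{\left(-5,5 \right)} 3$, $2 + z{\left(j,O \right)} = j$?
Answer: $\frac{117}{193} \approx 0.60622$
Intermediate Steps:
$z{\left(j,O \right)} = -2 + j$
$S = -21$ ($S = \left(-2 - 5\right) 3 = \left(-7\right) 3 = -21$)
$b{\left(a \right)} = - 3 a$ ($b{\left(a \right)} = a \left(-3\right) = - 3 a$)
$v{\left(M \right)} = \frac{193}{117}$ ($v{\left(M \right)} = 1 - - \frac{76}{117} = 1 + \frac{76}{117} = \frac{193}{117}$)
$W = \frac{193}{117} \approx 1.6496$
$\frac{1}{W} = \frac{1}{\frac{193}{117}} = \frac{117}{193}$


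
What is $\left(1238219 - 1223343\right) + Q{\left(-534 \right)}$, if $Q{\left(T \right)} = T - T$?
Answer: $14876$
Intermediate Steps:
$Q{\left(T \right)} = 0$
$\left(1238219 - 1223343\right) + Q{\left(-534 \right)} = \left(1238219 - 1223343\right) + 0 = 14876 + 0 = 14876$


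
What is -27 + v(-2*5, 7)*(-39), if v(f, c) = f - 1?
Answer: 402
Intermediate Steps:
v(f, c) = -1 + f
-27 + v(-2*5, 7)*(-39) = -27 + (-1 - 2*5)*(-39) = -27 + (-1 - 10)*(-39) = -27 - 11*(-39) = -27 + 429 = 402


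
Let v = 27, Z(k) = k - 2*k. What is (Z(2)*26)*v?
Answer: -1404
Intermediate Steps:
Z(k) = -k
(Z(2)*26)*v = (-1*2*26)*27 = -2*26*27 = -52*27 = -1404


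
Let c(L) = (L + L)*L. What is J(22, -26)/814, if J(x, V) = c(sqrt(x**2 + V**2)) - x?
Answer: 1149/407 ≈ 2.8231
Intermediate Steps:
c(L) = 2*L**2 (c(L) = (2*L)*L = 2*L**2)
J(x, V) = -x + 2*V**2 + 2*x**2 (J(x, V) = 2*(sqrt(x**2 + V**2))**2 - x = 2*(sqrt(V**2 + x**2))**2 - x = 2*(V**2 + x**2) - x = (2*V**2 + 2*x**2) - x = -x + 2*V**2 + 2*x**2)
J(22, -26)/814 = (-1*22 + 2*(-26)**2 + 2*22**2)/814 = (-22 + 2*676 + 2*484)*(1/814) = (-22 + 1352 + 968)*(1/814) = 2298*(1/814) = 1149/407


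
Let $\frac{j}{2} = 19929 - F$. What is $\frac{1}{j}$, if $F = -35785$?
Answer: $\frac{1}{111428} \approx 8.9744 \cdot 10^{-6}$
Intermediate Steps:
$j = 111428$ ($j = 2 \left(19929 - -35785\right) = 2 \left(19929 + 35785\right) = 2 \cdot 55714 = 111428$)
$\frac{1}{j} = \frac{1}{111428}$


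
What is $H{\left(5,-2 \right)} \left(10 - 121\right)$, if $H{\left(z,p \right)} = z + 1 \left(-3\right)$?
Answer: $-222$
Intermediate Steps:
$H{\left(z,p \right)} = -3 + z$ ($H{\left(z,p \right)} = z - 3 = -3 + z$)
$H{\left(5,-2 \right)} \left(10 - 121\right) = \left(-3 + 5\right) \left(10 - 121\right) = 2 \left(-111\right) = -222$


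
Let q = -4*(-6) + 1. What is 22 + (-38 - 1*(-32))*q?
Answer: -128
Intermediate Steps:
q = 25 (q = 24 + 1 = 25)
22 + (-38 - 1*(-32))*q = 22 + (-38 - 1*(-32))*25 = 22 + (-38 + 32)*25 = 22 - 6*25 = 22 - 150 = -128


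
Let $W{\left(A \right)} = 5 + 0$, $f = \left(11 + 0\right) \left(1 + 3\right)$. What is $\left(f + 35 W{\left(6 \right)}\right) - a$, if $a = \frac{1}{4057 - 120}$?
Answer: $\frac{862202}{3937} \approx 219.0$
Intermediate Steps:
$f = 44$ ($f = 11 \cdot 4 = 44$)
$W{\left(A \right)} = 5$
$a = \frac{1}{3937} \approx 0.000254$
$\left(f + 35 W{\left(6 \right)}\right) - a = \left(44 + 35 \cdot 5\right) - \frac{1}{3937} = \left(44 + 175\right) - \frac{1}{3937} = 219 - \frac{1}{3937} = \frac{862202}{3937}$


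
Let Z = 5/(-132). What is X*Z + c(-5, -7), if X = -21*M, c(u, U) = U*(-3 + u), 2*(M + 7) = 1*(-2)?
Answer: 546/11 ≈ 49.636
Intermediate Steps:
M = -8 (M = -7 + (1*(-2))/2 = -7 + (½)*(-2) = -7 - 1 = -8)
X = 168 (X = -21*(-8) = 168)
Z = -5/132 (Z = 5*(-1/132) = -5/132 ≈ -0.037879)
X*Z + c(-5, -7) = 168*(-5/132) - 7*(-3 - 5) = -70/11 - 7*(-8) = -70/11 + 56 = 546/11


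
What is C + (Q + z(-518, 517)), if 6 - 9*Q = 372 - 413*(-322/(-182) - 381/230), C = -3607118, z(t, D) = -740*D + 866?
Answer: -107340424279/26910 ≈ -3.9889e+6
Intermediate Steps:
z(t, D) = 866 - 740*D
Q = -955159/26910 (Q = ⅔ - (372 - 413*(-322/(-182) - 381/230))/9 = ⅔ - (372 - 413*(-322*(-1/182) - 381*1/230))/9 = ⅔ - (372 - 413*(23/13 - 381/230))/9 = ⅔ - (372 - 413*337/2990)/9 = ⅔ - (372 - 139181/2990)/9 = ⅔ - ⅑*973099/2990 = ⅔ - 973099/26910 = -955159/26910 ≈ -35.495)
C + (Q + z(-518, 517)) = -3607118 + (-955159/26910 + (866 - 740*517)) = -3607118 + (-955159/26910 + (866 - 382580)) = -3607118 + (-955159/26910 - 381714) = -3607118 - 10272878899/26910 = -107340424279/26910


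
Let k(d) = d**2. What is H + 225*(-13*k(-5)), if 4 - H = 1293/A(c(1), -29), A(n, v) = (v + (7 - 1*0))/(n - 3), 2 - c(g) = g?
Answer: -805624/11 ≈ -73239.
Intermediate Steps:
c(g) = 2 - g
A(n, v) = (7 + v)/(-3 + n) (A(n, v) = (v + (7 + 0))/(-3 + n) = (v + 7)/(-3 + n) = (7 + v)/(-3 + n))
H = -1249/11 (H = 4 - 1293/((7 - 29)/(-3 + (2 - 1*1))) = 4 - 1293/(-22/(-3 + (2 - 1))) = 4 - 1293/(-22/(-3 + 1)) = 4 - 1293/(-22/(-2)) = 4 - 1293/((-1/2*(-22))) = 4 - 1293/11 = -1249/11 ≈ -113.55)
H + 225*(-13*k(-5)) = -1249/11 + 225*(-13*(-5)**2) = -1249/11 + 225*(-13*25) = -1249/11 + 225*(-325) = -1249/11 - 73125 = -805624/11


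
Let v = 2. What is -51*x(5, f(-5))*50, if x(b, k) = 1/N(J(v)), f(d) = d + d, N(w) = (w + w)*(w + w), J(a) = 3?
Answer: -425/6 ≈ -70.833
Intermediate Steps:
N(w) = 4*w**2 (N(w) = (2*w)*(2*w) = 4*w**2)
f(d) = 2*d
x(b, k) = 1/36 (x(b, k) = 1/(4*3**2) = 1/(4*9) = 1/36)
-51*x(5, f(-5))*50 = -51*1/36*50 = -17/12*50 = -425/6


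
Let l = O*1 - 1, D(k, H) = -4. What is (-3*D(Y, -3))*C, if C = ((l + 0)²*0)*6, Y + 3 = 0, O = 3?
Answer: 0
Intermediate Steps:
Y = -3 (Y = -3 + 0 = -3)
l = 2 (l = 3*1 - 1 = 3 - 1 = 2)
C = 0 (C = ((2 + 0)²*0)*6 = (2²*0)*6 = (4*0)*6 = 0*6 = 0)
(-3*D(Y, -3))*C = -3*(-4)*0 = 12*0 = 0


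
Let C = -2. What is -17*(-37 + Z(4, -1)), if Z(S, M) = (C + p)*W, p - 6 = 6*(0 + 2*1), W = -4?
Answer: 1717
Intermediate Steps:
p = 18 (p = 6 + 6*(0 + 2*1) = 6 + 6*(0 + 2) = 6 + 6*2 = 6 + 12 = 18)
Z(S, M) = -64 (Z(S, M) = (-2 + 18)*(-4) = 16*(-4) = -64)
-17*(-37 + Z(4, -1)) = -17*(-37 - 64) = -17*(-101) = 1717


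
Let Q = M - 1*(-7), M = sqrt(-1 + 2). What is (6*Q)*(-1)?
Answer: -48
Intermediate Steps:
M = 1 (M = sqrt(1) = 1)
Q = 8 (Q = 1 - 1*(-7) = 1 + 7 = 8)
(6*Q)*(-1) = (6*8)*(-1) = 48*(-1) = -48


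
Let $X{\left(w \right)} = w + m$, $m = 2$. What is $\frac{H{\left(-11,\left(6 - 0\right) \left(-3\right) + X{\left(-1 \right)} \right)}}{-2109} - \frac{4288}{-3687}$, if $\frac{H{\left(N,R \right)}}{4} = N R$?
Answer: $\frac{2095172}{2591961} \approx 0.80833$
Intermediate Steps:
$X{\left(w \right)} = 2 + w$ ($X{\left(w \right)} = w + 2 = 2 + w$)
$H{\left(N,R \right)} = 4 N R$
$\frac{H{\left(-11,\left(6 - 0\right) \left(-3\right) + X{\left(-1 \right)} \right)}}{-2109} - \frac{4288}{-3687} = \frac{4 \left(-11\right) \left(\left(6 - 0\right) \left(-3\right) + \left(2 - 1\right)\right)}{-2109} - \frac{4288}{-3687} = 4 \left(-11\right) \left(\left(6 + 0\right) \left(-3\right) + 1\right) \left(- \frac{1}{2109}\right) - - \frac{4288}{3687} = 4 \left(-11\right) \left(6 \left(-3\right) + 1\right) \left(- \frac{1}{2109}\right) + \frac{4288}{3687} = 4 \left(-11\right) \left(-18 + 1\right) \left(- \frac{1}{2109}\right) + \frac{4288}{3687} = 4 \left(-11\right) \left(-17\right) \left(- \frac{1}{2109}\right) + \frac{4288}{3687} = 748 \left(- \frac{1}{2109}\right) + \frac{4288}{3687} = - \frac{748}{2109} + \frac{4288}{3687} = \frac{2095172}{2591961}$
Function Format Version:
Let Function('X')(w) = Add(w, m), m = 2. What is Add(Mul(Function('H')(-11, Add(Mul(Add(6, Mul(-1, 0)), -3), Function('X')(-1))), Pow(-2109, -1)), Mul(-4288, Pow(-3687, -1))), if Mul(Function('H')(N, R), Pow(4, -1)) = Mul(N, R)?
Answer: Rational(2095172, 2591961) ≈ 0.80833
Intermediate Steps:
Function('X')(w) = Add(2, w) (Function('X')(w) = Add(w, 2) = Add(2, w))
Function('H')(N, R) = Mul(4, N, R) (Function('H')(N, R) = Mul(4, Mul(N, R)) = Mul(4, N, R))
Add(Mul(Function('H')(-11, Add(Mul(Add(6, Mul(-1, 0)), -3), Function('X')(-1))), Pow(-2109, -1)), Mul(-4288, Pow(-3687, -1))) = Add(Mul(Mul(4, -11, Add(Mul(Add(6, Mul(-1, 0)), -3), Add(2, -1))), Pow(-2109, -1)), Mul(-4288, Pow(-3687, -1))) = Add(Mul(Mul(4, -11, Add(Mul(Add(6, 0), -3), 1)), Rational(-1, 2109)), Mul(-4288, Rational(-1, 3687))) = Add(Mul(Mul(4, -11, Add(Mul(6, -3), 1)), Rational(-1, 2109)), Rational(4288, 3687)) = Add(Mul(Mul(4, -11, Add(-18, 1)), Rational(-1, 2109)), Rational(4288, 3687)) = Add(Mul(Mul(4, -11, -17), Rational(-1, 2109)), Rational(4288, 3687)) = Add(Mul(748, Rational(-1, 2109)), Rational(4288, 3687)) = Add(Rational(-748, 2109), Rational(4288, 3687)) = Rational(2095172, 2591961)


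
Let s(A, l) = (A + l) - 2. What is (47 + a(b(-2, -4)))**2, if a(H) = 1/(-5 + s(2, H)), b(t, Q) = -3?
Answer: 140625/64 ≈ 2197.3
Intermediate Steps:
s(A, l) = -2 + A + l
a(H) = 1/(-5 + H) (a(H) = 1/(-5 + (-2 + 2 + H)) = 1/(-5 + H))
(47 + a(b(-2, -4)))**2 = (47 + 1/(-5 - 3))**2 = (47 + 1/(-8))**2 = (47 - 1/8)**2 = (375/8)**2 = 140625/64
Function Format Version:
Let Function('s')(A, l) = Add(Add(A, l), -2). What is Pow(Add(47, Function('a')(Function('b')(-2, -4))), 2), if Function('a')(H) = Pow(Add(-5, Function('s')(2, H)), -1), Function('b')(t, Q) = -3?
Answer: Rational(140625, 64) ≈ 2197.3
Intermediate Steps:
Function('s')(A, l) = Add(-2, A, l)
Function('a')(H) = Pow(Add(-5, H), -1) (Function('a')(H) = Pow(Add(-5, Add(-2, 2, H)), -1) = Pow(Add(-5, H), -1))
Pow(Add(47, Function('a')(Function('b')(-2, -4))), 2) = Pow(Add(47, Pow(Add(-5, -3), -1)), 2) = Pow(Add(47, Pow(-8, -1)), 2) = Pow(Add(47, Rational(-1, 8)), 2) = Pow(Rational(375, 8), 2) = Rational(140625, 64)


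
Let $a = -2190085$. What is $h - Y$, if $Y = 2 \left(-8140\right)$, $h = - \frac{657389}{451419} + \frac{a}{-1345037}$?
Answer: $\frac{9884917625601062}{607175257503} \approx 16280.0$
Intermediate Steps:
$h = \frac{104433452222}{607175257503}$ ($h = - \frac{657389}{451419} - \frac{2190085}{-1345037} = \left(-657389\right) \frac{1}{451419} - - \frac{2190085}{1345037} = - \frac{657389}{451419} + \frac{2190085}{1345037} = \frac{104433452222}{607175257503} \approx 0.172$)
$Y = -16280$
$h - Y = \frac{104433452222}{607175257503} - -16280 = \frac{104433452222}{607175257503} + 16280 = \frac{9884917625601062}{607175257503}$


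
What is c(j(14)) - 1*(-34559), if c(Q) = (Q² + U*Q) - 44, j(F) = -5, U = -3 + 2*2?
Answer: 34535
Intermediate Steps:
U = 1 (U = -3 + 4 = 1)
c(Q) = -44 + Q + Q² (c(Q) = (Q² + 1*Q) - 44 = (Q² + Q) - 44 = (Q + Q²) - 44 = -44 + Q + Q²)
c(j(14)) - 1*(-34559) = (-44 - 5 + (-5)²) - 1*(-34559) = (-44 - 5 + 25) + 34559 = -24 + 34559 = 34535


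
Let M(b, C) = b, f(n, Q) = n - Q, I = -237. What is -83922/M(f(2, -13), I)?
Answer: -27974/5 ≈ -5594.8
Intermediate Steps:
-83922/M(f(2, -13), I) = -83922/(2 - 1*(-13)) = -83922/(2 + 13) = -83922/15 = -83922*1/15 = -27974/5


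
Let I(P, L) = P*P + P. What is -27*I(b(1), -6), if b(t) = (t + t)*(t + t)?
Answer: -540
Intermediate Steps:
b(t) = 4*t² (b(t) = (2*t)*(2*t) = 4*t²)
I(P, L) = P + P² (I(P, L) = P² + P = P + P²)
-27*I(b(1), -6) = -27*4*1²*(1 + 4*1²) = -27*4*1*(1 + 4*1) = -108*(1 + 4) = -108*5 = -27*20 = -540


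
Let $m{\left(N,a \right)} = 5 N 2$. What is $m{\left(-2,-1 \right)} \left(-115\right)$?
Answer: $2300$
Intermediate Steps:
$m{\left(N,a \right)} = 10 N$
$m{\left(-2,-1 \right)} \left(-115\right) = 10 \left(-2\right) \left(-115\right) = \left(-20\right) \left(-115\right) = 2300$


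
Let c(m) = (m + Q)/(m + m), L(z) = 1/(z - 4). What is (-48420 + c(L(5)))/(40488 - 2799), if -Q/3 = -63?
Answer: -48325/37689 ≈ -1.2822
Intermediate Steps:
Q = 189 (Q = -3*(-63) = 189)
L(z) = 1/(-4 + z)
c(m) = (189 + m)/(2*m) (c(m) = (m + 189)/(m + m) = (189 + m)/((2*m)) = (189 + m)*(1/(2*m)) = (189 + m)/(2*m))
(-48420 + c(L(5)))/(40488 - 2799) = (-48420 + (189 + 1/(-4 + 5))/(2*(1/(-4 + 5))))/(40488 - 2799) = (-48420 + (189 + 1/1)/(2*(1/1)))/37689 = (-48420 + (1/2)*(189 + 1)/1)*(1/37689) = (-48420 + (1/2)*1*190)*(1/37689) = (-48420 + 95)*(1/37689) = -48325*1/37689 = -48325/37689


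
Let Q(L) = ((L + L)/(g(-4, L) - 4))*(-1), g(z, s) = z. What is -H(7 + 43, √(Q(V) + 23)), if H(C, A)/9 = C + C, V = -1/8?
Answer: -900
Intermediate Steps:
V = -⅛ (V = -1*⅛ = -⅛ ≈ -0.12500)
Q(L) = L/4 (Q(L) = ((L + L)/(-4 - 4))*(-1) = ((2*L)/(-8))*(-1) = ((2*L)*(-⅛))*(-1) = -L/4*(-1) = L/4)
H(C, A) = 18*C (H(C, A) = 9*(C + C) = 9*(2*C) = 18*C)
-H(7 + 43, √(Q(V) + 23)) = -18*(7 + 43) = -18*50 = -1*900 = -900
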